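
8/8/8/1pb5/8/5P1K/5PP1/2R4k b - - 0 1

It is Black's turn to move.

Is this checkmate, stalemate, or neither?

checkmate

Black to move; black king on h1.
In check: yes, from the white rook on c1.
King squares — g1: attacked by Rc1; g2: attacked by Kh3; h2: attacked by Kh3.
Legal moves for Black: none.
In check with no legal moves → checkmate.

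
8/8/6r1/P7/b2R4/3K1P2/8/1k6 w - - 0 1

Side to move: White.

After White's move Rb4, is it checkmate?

After Rb4: black king on b1; in check: yes, from the white rook on b4.
Black has 4 legal replies: Ka2, Kc1, Ka1, Bb3.
In check but a legal move exists → not checkmate.

no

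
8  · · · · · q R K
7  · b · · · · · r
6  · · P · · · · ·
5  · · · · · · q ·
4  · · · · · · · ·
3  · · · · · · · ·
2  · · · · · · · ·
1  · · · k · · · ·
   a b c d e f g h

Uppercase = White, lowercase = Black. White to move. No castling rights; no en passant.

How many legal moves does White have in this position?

White to move; king on h8.
In check: yes, from the black rook on h7.
Legal moves: Kxh7.
Count: 1.

1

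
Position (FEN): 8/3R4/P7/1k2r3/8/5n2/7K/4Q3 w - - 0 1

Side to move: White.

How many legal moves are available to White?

White to move; king on h2.
In check: yes, from the black knight on f3.
Legal moves: Kh3, Kg3, Kg2, Kh1.
Count: 4.

4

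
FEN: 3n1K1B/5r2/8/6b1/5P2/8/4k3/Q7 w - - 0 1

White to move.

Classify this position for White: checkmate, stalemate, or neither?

White to move; white king on f8.
In check: yes, from the black rook on f7.
Legal moves for White: Kg8, Ke8.
White is in check but has 2 legal moves → neither.

neither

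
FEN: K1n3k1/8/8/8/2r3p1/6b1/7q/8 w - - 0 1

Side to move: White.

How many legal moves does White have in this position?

1

White to move; king on a8.
In check: no.
Legal moves: Kb7.
Count: 1.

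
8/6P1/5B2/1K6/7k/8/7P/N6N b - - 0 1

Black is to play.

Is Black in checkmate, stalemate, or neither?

neither

Black to move; black king on h4.
In check: yes, from the white bishop on f6.
Legal moves for Black: Kh5, Kg4, Kh3.
Black is in check but has 3 legal moves → neither.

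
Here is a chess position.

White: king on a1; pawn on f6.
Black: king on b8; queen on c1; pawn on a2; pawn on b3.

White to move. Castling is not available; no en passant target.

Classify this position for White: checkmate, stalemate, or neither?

White to move; white king on a1.
In check: yes, from the black queen on c1.
King squares — b1: attacked by Qc1; a2: attacked by Pb3; b2: attacked by Qc1.
Legal moves for White: none.
In check with no legal moves → checkmate.

checkmate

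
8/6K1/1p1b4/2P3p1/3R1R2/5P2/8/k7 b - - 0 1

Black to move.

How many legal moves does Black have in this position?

14

Black to move; king on a1.
In check: no.
Legal moves: Bf8+, Bb8, Be7, Bc7, Be5+, Bxc5, Bxf4, Kb2, Ka2, Kb1, bxc5, gxf4, b5, g4.
Count: 14.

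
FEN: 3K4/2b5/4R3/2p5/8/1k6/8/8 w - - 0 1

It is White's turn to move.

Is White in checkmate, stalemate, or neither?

neither

White to move; white king on d8.
In check: yes, from the black bishop on c7.
Legal moves for White: Ke8, Kc8, Ke7, Kd7, Kxc7.
White is in check but has 5 legal moves → neither.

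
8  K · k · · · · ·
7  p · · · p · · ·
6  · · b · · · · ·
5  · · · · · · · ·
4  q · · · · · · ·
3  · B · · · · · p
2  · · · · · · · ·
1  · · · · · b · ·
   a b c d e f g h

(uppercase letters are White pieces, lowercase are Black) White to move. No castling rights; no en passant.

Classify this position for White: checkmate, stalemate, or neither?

White to move; white king on a8.
In check: yes, from the black bishop on c6.
King squares — a7: attacked by Qa4; b7: attacked by Bc6; b8: attacked by Kc8.
Legal moves for White: none.
In check with no legal moves → checkmate.

checkmate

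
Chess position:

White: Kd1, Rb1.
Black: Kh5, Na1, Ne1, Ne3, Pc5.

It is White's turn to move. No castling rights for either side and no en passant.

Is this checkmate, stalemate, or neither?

White to move; white king on d1.
In check: yes, from the black knight on e3.
Legal moves for White: Ke2, Kd2, Kxe1, Kc1.
White is in check but has 4 legal moves → neither.

neither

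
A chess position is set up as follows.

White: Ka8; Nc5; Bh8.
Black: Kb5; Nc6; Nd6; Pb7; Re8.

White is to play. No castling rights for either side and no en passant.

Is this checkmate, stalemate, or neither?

White to move; white king on a8.
In check: yes, from the black rook on e8.
King squares — a7: attacked by Nc6; b7: attacked by Nd6; b8: attacked by Nc6.
Legal moves for White: none.
In check with no legal moves → checkmate.

checkmate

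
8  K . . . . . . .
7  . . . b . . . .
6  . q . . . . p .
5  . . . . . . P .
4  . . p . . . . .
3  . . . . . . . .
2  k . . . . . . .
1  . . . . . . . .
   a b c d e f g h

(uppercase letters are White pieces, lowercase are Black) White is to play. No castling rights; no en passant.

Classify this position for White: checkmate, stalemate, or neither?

White to move; white king on a8.
In check: no.
King squares — a7: attacked by Qb6; b7: attacked by Qb6; b8: attacked by Qb6.
Legal moves for White: none.
Not in check and no legal moves → stalemate.

stalemate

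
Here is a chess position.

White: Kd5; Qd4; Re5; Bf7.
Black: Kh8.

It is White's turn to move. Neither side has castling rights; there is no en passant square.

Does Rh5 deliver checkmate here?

After Rh5: black king on h8; in check: yes, from the white queen on d4 and the white rook on h5.
King squares — g7: attacked by Qd4; h7: attacked by Rh5; g8: attacked by Bf7.
Black has no legal moves → checkmate.

yes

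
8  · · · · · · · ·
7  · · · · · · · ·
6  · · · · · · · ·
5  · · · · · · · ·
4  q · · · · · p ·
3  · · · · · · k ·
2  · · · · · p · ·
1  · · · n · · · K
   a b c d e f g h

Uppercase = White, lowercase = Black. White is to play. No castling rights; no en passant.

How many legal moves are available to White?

0

White to move; king on h1.
In check: no.
Legal moves: none.
Count: 0.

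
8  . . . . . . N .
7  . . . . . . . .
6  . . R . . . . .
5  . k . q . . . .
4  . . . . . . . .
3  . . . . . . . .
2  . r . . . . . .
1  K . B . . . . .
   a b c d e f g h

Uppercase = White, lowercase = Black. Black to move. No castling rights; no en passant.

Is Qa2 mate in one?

After Qa2: white king on a1; in check: yes, from the black queen on a2.
King squares — b1: attacked by Qa2; a2: attacked by Rb2; b2: attacked by Qa2.
White has no legal moves → checkmate.

yes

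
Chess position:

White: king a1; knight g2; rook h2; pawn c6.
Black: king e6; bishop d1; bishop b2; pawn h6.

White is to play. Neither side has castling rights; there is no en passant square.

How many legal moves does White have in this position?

3

White to move; king on a1.
In check: yes, from the black bishop on b2.
Legal moves: Kxb2, Ka2, Kb1.
Count: 3.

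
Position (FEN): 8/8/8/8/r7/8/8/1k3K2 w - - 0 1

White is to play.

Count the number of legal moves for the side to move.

5

White to move; king on f1.
In check: no.
Legal moves: Kg2, Kf2, Ke2, Kg1, Ke1.
Count: 5.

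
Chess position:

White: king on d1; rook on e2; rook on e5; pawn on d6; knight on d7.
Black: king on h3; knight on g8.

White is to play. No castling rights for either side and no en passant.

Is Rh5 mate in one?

no

After Rh5: black king on h3; in check: yes, from the white rook on h5.
Black has 2 legal replies: Kg4, Kg3.
In check but a legal move exists → not checkmate.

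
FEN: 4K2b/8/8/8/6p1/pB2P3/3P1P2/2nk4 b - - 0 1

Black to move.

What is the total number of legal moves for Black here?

4

Black to move; king on d1.
In check: yes, from the white bishop on b3.
Legal moves: Ke2, Kxd2, Ke1, Nxb3.
Count: 4.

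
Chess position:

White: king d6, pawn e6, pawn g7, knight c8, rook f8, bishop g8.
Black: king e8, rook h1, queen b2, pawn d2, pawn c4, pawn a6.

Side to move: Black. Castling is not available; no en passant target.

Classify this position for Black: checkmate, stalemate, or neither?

checkmate

Black to move; black king on e8.
In check: yes, from the white rook on f8.
King squares — d7: attacked by Kd6; e7: attacked by Kd6; f7: attacked by Pe6; d8: attacked by Rf8; f8: attacked by Pg7.
Legal moves for Black: none.
In check with no legal moves → checkmate.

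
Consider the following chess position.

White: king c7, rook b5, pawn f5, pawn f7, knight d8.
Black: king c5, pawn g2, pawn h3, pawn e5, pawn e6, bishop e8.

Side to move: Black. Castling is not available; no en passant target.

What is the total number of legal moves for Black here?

4

Black to move; king on c5.
In check: yes, from the white rook on b5.
Legal moves: Kxb5, Kd4, Kc4, Bxb5.
Count: 4.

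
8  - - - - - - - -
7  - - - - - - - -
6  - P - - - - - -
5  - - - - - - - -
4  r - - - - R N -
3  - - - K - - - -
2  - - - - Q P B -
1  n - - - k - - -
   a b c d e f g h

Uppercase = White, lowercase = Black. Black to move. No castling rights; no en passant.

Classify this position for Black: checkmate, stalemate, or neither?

Black to move; black king on e1.
In check: yes, from the white queen on e2.
King squares — d1: attacked by Qe2; f1: attacked by Qe2; d2: attacked by Qe2; e2: attacked by Kd3; f2: attacked by Qe2.
Legal moves for Black: none.
In check with no legal moves → checkmate.

checkmate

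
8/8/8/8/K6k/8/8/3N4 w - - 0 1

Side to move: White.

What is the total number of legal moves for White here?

9

White to move; king on a4.
In check: no.
Legal moves: Kb5, Ka5, Kb4, Kb3, Ka3, Ne3, Nc3, Nf2, Nb2.
Count: 9.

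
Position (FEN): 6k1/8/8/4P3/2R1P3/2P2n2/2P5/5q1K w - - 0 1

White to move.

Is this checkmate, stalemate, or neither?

White to move; white king on h1.
In check: yes, from the black queen on f1.
King squares — g1: attacked by Qf1; g2: attacked by Qf1; h2: attacked by Nf3.
Legal moves for White: none.
In check with no legal moves → checkmate.

checkmate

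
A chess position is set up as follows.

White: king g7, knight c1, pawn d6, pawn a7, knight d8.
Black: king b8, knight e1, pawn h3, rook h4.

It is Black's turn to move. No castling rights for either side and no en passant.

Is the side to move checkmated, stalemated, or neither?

neither

Black to move; black king on b8.
In check: yes, from the white pawn on a7.
Legal moves for Black: Kc8, Ka8, Kxa7.
Black is in check but has 3 legal moves → neither.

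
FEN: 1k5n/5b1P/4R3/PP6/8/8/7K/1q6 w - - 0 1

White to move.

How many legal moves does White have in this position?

19

White to move; king on h2.
In check: no.
Legal moves: Re8+, Re7, Rh6, Rg6, Rf6, Rd6, Rc6, Rb6+, Ra6, Re5, Re4, Re3, Re2, Re1, Kh3, Kg3, Kg2, b6, a6.
Count: 19.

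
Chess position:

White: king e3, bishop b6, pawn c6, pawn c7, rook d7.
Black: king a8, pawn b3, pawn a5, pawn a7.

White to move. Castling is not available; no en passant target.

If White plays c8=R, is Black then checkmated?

yes

After c8=R: black king on a8; in check: yes, from the white rook on c8.
King squares — a7: own pawn; b7: attacked by Pc6; b8: attacked by Rc8.
Black has no legal moves → checkmate.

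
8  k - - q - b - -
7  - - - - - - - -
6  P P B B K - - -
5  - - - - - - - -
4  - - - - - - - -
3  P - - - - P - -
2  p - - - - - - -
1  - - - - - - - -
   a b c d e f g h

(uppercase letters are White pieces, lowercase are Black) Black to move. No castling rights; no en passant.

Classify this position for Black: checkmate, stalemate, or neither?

Black to move; black king on a8.
In check: yes, from the white bishop on c6.
King squares — a7: attacked by Pb6; b7: attacked by Pa6; b8: attacked by Bd6.
Legal moves for Black: none.
In check with no legal moves → checkmate.

checkmate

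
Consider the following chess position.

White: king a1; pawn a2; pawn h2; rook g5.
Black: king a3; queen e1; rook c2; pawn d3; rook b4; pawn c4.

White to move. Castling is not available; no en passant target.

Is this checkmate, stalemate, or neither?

White to move; white king on a1.
In check: yes, from the black queen on e1.
King squares — b1: attacked by Qe1; a2: own pawn; b2: attacked by Rc2.
Legal moves for White: none.
In check with no legal moves → checkmate.

checkmate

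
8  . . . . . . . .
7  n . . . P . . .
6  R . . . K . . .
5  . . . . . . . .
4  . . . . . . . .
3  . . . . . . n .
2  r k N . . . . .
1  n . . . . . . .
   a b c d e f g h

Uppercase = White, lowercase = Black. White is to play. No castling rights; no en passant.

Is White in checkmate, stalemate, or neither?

neither

White to move; white king on e6.
In check: no.
Legal moves for White include: Kf7, Kd7, Kf6, Kd6, Ke5, Kd5, Rxa7, Rd6, Rc6, Rb6+, Ra5, Ra4, Ra3, Rxa2+, Nd4, Nb4, Ne3, Na3, ... (list truncated; more exist).
White has legal moves and is not in check → neither.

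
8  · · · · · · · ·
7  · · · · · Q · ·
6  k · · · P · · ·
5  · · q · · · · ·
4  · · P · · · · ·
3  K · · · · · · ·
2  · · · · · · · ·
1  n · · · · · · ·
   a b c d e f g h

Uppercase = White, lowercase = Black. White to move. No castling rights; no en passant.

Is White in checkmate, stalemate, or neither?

neither

White to move; white king on a3.
In check: yes, from the black queen on c5.
King squares — a2: available; b2: available; b3: attacked by Na1; a4: available; b4: attacked by Qc5.
Legal moves for White: Ka4, Kb2, Ka2.
White is in check but has 3 legal moves → neither.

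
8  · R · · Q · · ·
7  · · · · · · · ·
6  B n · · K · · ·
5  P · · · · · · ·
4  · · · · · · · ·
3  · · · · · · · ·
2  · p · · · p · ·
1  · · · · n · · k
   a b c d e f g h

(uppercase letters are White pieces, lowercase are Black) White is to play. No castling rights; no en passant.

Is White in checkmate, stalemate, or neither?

neither

White to move; white king on e6.
In check: no.
Legal moves for White include: Qh8+, Qg8, Qf8, Qd8, Qc8, Qf7, Qe7, Qd7, Qg6, Qc6+, Qh5+, Qb5, Qa4, Rd8, Rc8, Ra8, Rb7, Rxb6, ... (list truncated; more exist).
White has legal moves and is not in check → neither.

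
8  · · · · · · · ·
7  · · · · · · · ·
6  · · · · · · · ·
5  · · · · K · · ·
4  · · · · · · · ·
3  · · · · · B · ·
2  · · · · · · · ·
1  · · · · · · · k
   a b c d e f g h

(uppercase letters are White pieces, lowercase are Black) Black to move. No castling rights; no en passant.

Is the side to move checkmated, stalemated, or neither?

Black to move; black king on h1.
In check: yes, from the white bishop on f3.
King squares — g1: available; g2: attacked by Bf3; h2: available.
Legal moves for Black: Kh2, Kg1.
Black is in check but has 2 legal moves → neither.

neither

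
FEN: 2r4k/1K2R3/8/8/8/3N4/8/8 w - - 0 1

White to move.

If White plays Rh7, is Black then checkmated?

After Rh7: black king on h8; in check: yes, from the white rook on h7.
Black has 2 legal replies: Kg8, Kxh7.
In check but a legal move exists → not checkmate.

no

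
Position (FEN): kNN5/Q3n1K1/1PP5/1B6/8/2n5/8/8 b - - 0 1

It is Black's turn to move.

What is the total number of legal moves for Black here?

0

Black to move; king on a8.
In check: yes, from the white queen on a7.
Legal moves: none.
Count: 0.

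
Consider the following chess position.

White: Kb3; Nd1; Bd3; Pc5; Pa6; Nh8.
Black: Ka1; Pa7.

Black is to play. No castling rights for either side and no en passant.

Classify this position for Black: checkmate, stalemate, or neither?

stalemate

Black to move; black king on a1.
In check: no.
King squares — b1: attacked by Bd3; a2: attacked by Kb3; b2: attacked by Nd1.
Legal moves for Black: none.
Not in check and no legal moves → stalemate.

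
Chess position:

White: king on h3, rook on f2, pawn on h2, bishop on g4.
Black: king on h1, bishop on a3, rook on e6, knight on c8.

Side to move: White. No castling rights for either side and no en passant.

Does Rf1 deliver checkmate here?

After Rf1: black king on h1; in check: yes, from the white rook on f1.
King squares — g1: attacked by Rf1; g2: attacked by Kh3; h2: attacked by Kh3.
Black has no legal moves → checkmate.

yes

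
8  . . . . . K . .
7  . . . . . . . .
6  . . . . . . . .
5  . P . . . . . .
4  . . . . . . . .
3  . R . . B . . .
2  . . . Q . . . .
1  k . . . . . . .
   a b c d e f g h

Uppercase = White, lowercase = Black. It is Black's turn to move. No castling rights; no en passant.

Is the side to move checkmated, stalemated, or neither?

Black to move; black king on a1.
In check: no.
King squares — b1: attacked by Rb3; a2: attacked by Qd2; b2: attacked by Qd2.
Legal moves for Black: none.
Not in check and no legal moves → stalemate.

stalemate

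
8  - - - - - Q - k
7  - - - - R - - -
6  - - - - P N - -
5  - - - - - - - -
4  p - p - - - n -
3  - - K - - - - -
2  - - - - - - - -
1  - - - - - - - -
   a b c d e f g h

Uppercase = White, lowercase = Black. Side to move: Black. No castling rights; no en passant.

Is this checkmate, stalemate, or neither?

checkmate

Black to move; black king on h8.
In check: yes, from the white queen on f8.
King squares — g7: attacked by Re7; h7: attacked by Nf6; g8: attacked by Nf6.
Legal moves for Black: none.
In check with no legal moves → checkmate.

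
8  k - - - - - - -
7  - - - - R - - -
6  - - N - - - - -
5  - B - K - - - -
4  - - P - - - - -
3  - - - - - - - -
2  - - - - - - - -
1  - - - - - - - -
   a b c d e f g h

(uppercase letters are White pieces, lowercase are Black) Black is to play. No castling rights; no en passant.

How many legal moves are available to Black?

0

Black to move; king on a8.
In check: no.
Legal moves: none.
Count: 0.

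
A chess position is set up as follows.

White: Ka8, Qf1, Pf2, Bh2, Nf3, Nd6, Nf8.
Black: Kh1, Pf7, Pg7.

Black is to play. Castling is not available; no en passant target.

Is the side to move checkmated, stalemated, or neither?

Black to move; black king on h1.
In check: yes, from the white queen on f1.
King squares — g1: attacked by Qf1; g2: attacked by Qf1; h2: attacked by Nf3.
Legal moves for Black: none.
In check with no legal moves → checkmate.

checkmate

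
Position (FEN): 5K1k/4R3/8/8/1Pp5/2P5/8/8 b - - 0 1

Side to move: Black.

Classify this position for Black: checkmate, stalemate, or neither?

stalemate

Black to move; black king on h8.
In check: no.
King squares — g7: attacked by Re7; h7: attacked by Re7; g8: attacked by Kf8.
Legal moves for Black: none.
Not in check and no legal moves → stalemate.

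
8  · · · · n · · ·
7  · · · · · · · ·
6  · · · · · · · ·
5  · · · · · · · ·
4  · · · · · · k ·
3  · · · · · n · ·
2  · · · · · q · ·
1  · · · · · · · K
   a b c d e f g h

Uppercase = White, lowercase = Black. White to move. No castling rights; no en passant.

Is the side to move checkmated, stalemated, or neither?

White to move; white king on h1.
In check: no.
King squares — g1: attacked by Qf2; g2: attacked by Qf2; h2: attacked by Qf2.
Legal moves for White: none.
Not in check and no legal moves → stalemate.

stalemate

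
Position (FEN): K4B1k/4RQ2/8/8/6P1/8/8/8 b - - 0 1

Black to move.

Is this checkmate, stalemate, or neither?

stalemate

Black to move; black king on h8.
In check: no.
King squares — g7: attacked by Qf7; h7: attacked by Qf7; g8: attacked by Qf7.
Legal moves for Black: none.
Not in check and no legal moves → stalemate.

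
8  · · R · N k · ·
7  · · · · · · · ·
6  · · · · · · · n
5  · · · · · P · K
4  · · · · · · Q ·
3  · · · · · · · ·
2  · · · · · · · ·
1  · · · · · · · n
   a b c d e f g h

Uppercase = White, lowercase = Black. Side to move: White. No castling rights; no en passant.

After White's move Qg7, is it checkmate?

After Qg7: black king on f8; in check: yes, from the white queen on g7.
King squares — e7: attacked by Qg7; f7: attacked by Qg7; g7: attacked by Ne8; e8: attacked by Rc8; g8: attacked by Qg7.
Black has no legal moves → checkmate.

yes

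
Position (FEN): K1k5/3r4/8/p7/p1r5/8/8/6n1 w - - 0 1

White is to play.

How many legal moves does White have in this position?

White to move; king on a8.
In check: no.
Legal moves: none.
Count: 0.

0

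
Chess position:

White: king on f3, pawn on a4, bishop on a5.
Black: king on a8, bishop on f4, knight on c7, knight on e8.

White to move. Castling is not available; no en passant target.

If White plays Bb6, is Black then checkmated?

After Bb6: black king on a8; in check: no.
Black is not in check, so this cannot be checkmate.

no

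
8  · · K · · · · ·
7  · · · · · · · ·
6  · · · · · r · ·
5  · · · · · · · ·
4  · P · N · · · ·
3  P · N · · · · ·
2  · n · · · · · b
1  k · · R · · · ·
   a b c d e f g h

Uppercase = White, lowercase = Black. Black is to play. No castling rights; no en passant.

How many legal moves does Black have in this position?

1

Black to move; king on a1.
In check: yes, from the white rook on d1.
Legal moves: Nxd1.
Count: 1.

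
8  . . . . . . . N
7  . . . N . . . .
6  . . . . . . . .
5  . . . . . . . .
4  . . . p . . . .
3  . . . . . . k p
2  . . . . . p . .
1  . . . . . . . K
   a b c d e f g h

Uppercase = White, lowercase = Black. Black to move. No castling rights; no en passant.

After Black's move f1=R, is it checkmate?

yes

After f1=R: white king on h1; in check: yes, from the black rook on f1.
King squares — g1: attacked by Rf1; g2: attacked by Kg3; h2: attacked by Kg3.
White has no legal moves → checkmate.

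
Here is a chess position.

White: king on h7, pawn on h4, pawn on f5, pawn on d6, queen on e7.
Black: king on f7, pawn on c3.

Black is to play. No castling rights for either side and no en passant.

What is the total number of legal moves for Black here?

0

Black to move; king on f7.
In check: yes, from the white queen on e7.
Legal moves: none.
Count: 0.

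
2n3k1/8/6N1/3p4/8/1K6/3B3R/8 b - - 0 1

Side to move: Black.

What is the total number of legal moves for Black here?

Black to move; king on g8.
In check: no.
Legal moves: Kg7, Kf7, Ne7, Na7, Nd6, Nb6, d4.
Count: 7.

7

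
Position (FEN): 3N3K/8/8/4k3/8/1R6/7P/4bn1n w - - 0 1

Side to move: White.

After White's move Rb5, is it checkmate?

no

After Rb5: black king on e5; in check: yes, from the white rook on b5.
Black has 5 legal replies: Kf6, Kd6, Kf4, Ke4, Kd4.
In check but a legal move exists → not checkmate.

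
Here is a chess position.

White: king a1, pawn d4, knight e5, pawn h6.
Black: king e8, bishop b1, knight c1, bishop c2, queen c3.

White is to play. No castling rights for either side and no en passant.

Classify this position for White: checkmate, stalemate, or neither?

White to move; white king on a1.
In check: yes, from the black queen on c3.
King squares — b1: attacked by Bc2; a2: attacked by Bb1; b2: attacked by Qc3.
Legal moves for White: none.
In check with no legal moves → checkmate.

checkmate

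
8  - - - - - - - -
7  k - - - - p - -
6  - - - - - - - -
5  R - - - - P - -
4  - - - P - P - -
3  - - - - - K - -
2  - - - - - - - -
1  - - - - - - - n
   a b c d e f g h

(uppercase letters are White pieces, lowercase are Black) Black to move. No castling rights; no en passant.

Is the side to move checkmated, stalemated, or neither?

neither

Black to move; black king on a7.
In check: yes, from the white rook on a5.
King squares — a6: attacked by Ra5; b6: available; b7: available; a8: attacked by Ra5; b8: available.
Legal moves for Black: Kb8, Kb7, Kb6.
Black is in check but has 3 legal moves → neither.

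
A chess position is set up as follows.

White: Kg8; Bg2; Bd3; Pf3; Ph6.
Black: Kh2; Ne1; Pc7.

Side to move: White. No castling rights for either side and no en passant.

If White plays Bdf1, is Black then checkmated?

After Bdf1: black king on h2; in check: no.
Black is not in check, so this cannot be checkmate.

no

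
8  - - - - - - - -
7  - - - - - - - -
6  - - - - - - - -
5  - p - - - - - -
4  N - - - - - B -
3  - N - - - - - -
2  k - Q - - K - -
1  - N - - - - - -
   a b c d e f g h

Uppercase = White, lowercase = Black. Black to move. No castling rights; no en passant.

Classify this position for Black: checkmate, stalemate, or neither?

checkmate

Black to move; black king on a2.
In check: yes, from the white queen on c2.
King squares — a1: attacked by Nb3; b1: attacked by Qc2; b2: attacked by Qc2; a3: attacked by Nb1; b3: attacked by Qc2.
Legal moves for Black: none.
In check with no legal moves → checkmate.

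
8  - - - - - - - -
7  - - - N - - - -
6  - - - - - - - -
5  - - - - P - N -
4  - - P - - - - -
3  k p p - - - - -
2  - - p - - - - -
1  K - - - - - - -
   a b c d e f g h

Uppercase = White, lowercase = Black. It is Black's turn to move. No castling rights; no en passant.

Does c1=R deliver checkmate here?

After c1=R: white king on a1; in check: yes, from the black rook on c1.
King squares — b1: attacked by Rc1; a2: attacked by Ka3; b2: attacked by Ka3.
White has no legal moves → checkmate.

yes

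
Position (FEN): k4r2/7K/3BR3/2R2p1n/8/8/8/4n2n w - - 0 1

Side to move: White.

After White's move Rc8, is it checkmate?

no

After Rc8: black king on a8; in check: yes, from the white rook on c8.
Black has 3 legal replies: Kb7, Ka7, Rxc8.
In check but a legal move exists → not checkmate.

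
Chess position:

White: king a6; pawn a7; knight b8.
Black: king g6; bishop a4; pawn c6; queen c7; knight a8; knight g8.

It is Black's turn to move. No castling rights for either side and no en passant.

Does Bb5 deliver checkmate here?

After Bb5: white king on a6; in check: yes, from the black bishop on b5.
King squares — a5: attacked by Qc7; b5: attacked by Pc6; b6: attacked by Qc7; a7: own pawn; b7: attacked by Qc7.
White has no legal moves → checkmate.

yes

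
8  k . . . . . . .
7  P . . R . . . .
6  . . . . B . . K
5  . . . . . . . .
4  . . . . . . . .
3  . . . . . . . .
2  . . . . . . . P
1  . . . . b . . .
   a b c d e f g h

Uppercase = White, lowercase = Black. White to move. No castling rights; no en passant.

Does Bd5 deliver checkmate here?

yes

After Bd5: black king on a8; in check: yes, from the white bishop on d5.
King squares — a7: attacked by Rd7; b7: attacked by Bd5; b8: attacked by Pa7.
Black has no legal moves → checkmate.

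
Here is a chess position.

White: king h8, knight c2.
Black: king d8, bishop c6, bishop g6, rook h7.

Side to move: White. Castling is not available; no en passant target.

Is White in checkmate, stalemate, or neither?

White to move; white king on h8.
In check: yes, from the black rook on h7.
King squares — g7: attacked by Rh7; h7: attacked by Bg6; g8: available.
Legal moves for White: Kg8.
White is in check but has 1 legal move → neither.

neither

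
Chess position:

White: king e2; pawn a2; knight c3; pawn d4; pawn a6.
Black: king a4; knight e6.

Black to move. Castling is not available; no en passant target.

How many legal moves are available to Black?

Black to move; king on a4.
In check: yes, from the white knight on c3.
Legal moves: Ka5, Kb4, Ka3.
Count: 3.

3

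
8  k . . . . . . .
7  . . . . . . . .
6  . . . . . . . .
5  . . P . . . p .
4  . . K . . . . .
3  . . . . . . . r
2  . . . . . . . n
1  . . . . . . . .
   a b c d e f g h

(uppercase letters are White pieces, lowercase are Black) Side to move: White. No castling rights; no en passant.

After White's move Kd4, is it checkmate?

no

After Kd4: black king on a8; in check: no.
Black is not in check, so this cannot be checkmate.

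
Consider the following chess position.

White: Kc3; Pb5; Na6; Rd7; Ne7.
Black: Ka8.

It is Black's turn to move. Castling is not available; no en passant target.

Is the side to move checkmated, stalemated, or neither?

stalemate

Black to move; black king on a8.
In check: no.
King squares — a7: attacked by Rd7; b7: attacked by Rd7; b8: attacked by Na6.
Legal moves for Black: none.
Not in check and no legal moves → stalemate.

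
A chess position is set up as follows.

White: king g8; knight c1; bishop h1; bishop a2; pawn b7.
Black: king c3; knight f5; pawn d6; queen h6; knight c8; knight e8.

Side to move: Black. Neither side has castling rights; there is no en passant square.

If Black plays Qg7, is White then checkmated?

After Qg7: white king on g8; in check: yes, from the black queen on g7.
King squares — f7: attacked by Qg7; g7: attacked by Nf5; h7: attacked by Qg7; f8: attacked by Qg7; h8: attacked by Qg7.
White has no legal moves → checkmate.

yes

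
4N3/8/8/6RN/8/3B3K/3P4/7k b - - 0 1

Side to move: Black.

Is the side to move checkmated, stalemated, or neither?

stalemate

Black to move; black king on h1.
In check: no.
King squares — g1: attacked by Rg5; g2: attacked by Kh3; h2: attacked by Kh3.
Legal moves for Black: none.
Not in check and no legal moves → stalemate.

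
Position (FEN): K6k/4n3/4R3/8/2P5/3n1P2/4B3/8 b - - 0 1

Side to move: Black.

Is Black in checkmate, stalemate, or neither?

Black to move; black king on h8.
In check: no.
Legal moves for Black: Kg8, Kh7, Kg7, Ng8, Nc8, Ng6, Nc6, Nf5, Nd5, Ne5, Nc5, Nf4, Nb4, Nf2, Nb2, Ne1, Nc1.
Black has 17 legal moves and is not in check → neither.

neither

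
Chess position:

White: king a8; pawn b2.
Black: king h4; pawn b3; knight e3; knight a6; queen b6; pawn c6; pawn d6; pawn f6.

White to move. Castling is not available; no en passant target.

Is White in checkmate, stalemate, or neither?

stalemate

White to move; white king on a8.
In check: no.
King squares — a7: attacked by Qb6; b7: attacked by Qb6; b8: attacked by Na6.
Legal moves for White: none.
Not in check and no legal moves → stalemate.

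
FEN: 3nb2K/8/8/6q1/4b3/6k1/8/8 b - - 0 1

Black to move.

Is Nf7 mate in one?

yes

After Nf7: white king on h8; in check: yes, from the black knight on f7.
King squares — g7: attacked by Qg5; h7: attacked by Be4; g8: attacked by Qg5.
White has no legal moves → checkmate.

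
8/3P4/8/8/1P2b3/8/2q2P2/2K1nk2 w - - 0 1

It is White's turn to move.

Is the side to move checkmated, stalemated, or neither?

checkmate

White to move; white king on c1.
In check: yes, from the black queen on c2.
King squares — b1: attacked by Qc2; d1: attacked by Qc2; b2: attacked by Qc2; c2: attacked by Ne1; d2: attacked by Qc2.
Legal moves for White: none.
In check with no legal moves → checkmate.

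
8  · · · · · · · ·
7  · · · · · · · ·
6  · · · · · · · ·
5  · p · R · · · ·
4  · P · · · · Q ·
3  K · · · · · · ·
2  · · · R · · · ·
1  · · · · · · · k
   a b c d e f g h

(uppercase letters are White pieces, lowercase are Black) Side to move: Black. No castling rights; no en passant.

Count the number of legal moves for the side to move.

0

Black to move; king on h1.
In check: no.
Legal moves: none.
Count: 0.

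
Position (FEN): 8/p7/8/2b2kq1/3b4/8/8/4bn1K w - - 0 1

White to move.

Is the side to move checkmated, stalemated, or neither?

White to move; white king on h1.
In check: no.
King squares — g1: attacked by Bd4; g2: attacked by Qg5; h2: attacked by Nf1.
Legal moves for White: none.
Not in check and no legal moves → stalemate.

stalemate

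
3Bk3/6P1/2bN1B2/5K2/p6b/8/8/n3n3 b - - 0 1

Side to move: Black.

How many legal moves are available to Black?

Black to move; king on e8.
In check: yes, from the white knight on d6.
Legal moves: Kd7.
Count: 1.

1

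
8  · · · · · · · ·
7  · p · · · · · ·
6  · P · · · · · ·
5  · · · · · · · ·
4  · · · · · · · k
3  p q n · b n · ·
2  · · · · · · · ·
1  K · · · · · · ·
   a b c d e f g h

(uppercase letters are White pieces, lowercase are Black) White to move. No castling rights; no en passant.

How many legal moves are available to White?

0

White to move; king on a1.
In check: no.
Legal moves: none.
Count: 0.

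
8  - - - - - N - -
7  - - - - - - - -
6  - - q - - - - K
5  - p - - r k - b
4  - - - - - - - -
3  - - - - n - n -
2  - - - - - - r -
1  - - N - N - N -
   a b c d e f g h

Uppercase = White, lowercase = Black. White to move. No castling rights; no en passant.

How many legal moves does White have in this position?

White to move; king on h6.
In check: yes, from the black queen on c6.
Legal moves: Kh7, Kg7, Ng6, Ne6.
Count: 4.

4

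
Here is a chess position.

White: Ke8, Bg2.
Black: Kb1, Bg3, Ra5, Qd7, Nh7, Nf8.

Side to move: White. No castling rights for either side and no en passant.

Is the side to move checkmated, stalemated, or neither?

checkmate

White to move; white king on e8.
In check: yes, from the black queen on d7.
King squares — d7: attacked by Nf8; e7: attacked by Qd7; f7: attacked by Qd7; d8: attacked by Qd7; f8: attacked by Nh7.
Legal moves for White: none.
In check with no legal moves → checkmate.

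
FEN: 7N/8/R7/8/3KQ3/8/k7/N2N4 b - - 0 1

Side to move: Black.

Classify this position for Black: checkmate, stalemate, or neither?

checkmate

Black to move; black king on a2.
In check: yes, from the white rook on a6.
King squares — a1: attacked by Ra6; b1: attacked by Qe4; b2: attacked by Nd1; a3: attacked by Ra6; b3: attacked by Na1.
Legal moves for Black: none.
In check with no legal moves → checkmate.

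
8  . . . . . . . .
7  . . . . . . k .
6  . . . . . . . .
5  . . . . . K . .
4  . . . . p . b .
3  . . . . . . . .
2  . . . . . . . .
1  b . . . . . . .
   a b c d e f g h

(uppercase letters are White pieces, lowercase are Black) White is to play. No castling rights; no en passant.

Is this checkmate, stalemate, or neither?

neither

White to move; white king on f5.
In check: yes, from the black bishop on g4.
King squares — e4: available; f4: available; g4: available; e5: attacked by Ba1; g5: available; e6: attacked by Bg4; f6: attacked by Ba1; g6: attacked by Kg7.
Legal moves for White: Kg5, Kxg4, Kf4, Kxe4.
White is in check but has 4 legal moves → neither.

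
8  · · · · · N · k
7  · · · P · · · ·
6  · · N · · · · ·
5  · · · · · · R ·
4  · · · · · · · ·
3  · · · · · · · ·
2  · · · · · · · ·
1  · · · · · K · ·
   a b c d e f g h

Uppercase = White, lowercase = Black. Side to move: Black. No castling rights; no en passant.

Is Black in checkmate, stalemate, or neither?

stalemate

Black to move; black king on h8.
In check: no.
King squares — g7: attacked by Rg5; h7: attacked by Nf8; g8: attacked by Rg5.
Legal moves for Black: none.
Not in check and no legal moves → stalemate.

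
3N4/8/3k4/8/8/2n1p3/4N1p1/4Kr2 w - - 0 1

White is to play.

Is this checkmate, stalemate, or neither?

White to move; white king on e1.
In check: yes, from the black rook on f1.
King squares — d1: attacked by Rf1; f1: attacked by Pg2; d2: attacked by Pe3; e2: own knight; f2: attacked by Rf1.
Legal moves for White: none.
In check with no legal moves → checkmate.

checkmate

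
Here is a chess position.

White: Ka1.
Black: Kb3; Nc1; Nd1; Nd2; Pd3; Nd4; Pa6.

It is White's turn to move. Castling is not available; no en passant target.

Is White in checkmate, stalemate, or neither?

stalemate

White to move; white king on a1.
In check: no.
King squares — b1: attacked by Nd2; a2: attacked by Nc1; b2: attacked by Nd1.
Legal moves for White: none.
Not in check and no legal moves → stalemate.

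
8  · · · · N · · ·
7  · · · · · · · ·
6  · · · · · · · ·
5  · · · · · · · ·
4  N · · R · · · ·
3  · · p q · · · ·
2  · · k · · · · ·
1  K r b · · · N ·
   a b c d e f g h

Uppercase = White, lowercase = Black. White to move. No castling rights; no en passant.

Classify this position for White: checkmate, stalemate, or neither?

neither

White to move; white king on a1.
In check: yes, from the black rook on b1.
Legal moves for White: Ka2.
White is in check but has 1 legal move → neither.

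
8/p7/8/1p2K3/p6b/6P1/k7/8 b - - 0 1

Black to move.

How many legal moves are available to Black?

14

Black to move; king on a2.
In check: no.
Legal moves: Bd8, Be7, Bf6+, Bg5, Bxg3+, Kb3, Ka3, Kb2, Kb1, Ka1, a6, b4, a3, a5.
Count: 14.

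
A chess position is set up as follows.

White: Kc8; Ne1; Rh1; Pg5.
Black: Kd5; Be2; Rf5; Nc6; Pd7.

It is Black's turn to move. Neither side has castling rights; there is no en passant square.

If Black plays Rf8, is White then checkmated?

no

After Rf8: white king on c8; in check: yes, from the black rook on f8.
White has 3 legal replies: Kxd7, Kc7, Kb7.
In check but a legal move exists → not checkmate.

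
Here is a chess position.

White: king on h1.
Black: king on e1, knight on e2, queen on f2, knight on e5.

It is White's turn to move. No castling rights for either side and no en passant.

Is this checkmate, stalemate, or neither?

White to move; white king on h1.
In check: no.
King squares — g1: attacked by Ne2; g2: attacked by Qf2; h2: attacked by Qf2.
Legal moves for White: none.
Not in check and no legal moves → stalemate.

stalemate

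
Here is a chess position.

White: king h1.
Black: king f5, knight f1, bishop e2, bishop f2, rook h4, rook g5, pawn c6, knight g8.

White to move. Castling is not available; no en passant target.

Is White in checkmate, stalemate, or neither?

checkmate

White to move; white king on h1.
In check: yes, from the black rook on h4.
King squares — g1: attacked by Bf2; g2: attacked by Rg5; h2: attacked by Nf1.
Legal moves for White: none.
In check with no legal moves → checkmate.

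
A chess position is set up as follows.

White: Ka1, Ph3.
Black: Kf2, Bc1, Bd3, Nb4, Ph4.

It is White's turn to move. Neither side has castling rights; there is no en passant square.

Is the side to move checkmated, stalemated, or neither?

stalemate

White to move; white king on a1.
In check: no.
King squares — b1: attacked by Bd3; a2: attacked by Nb4; b2: attacked by Bc1.
Legal moves for White: none.
Not in check and no legal moves → stalemate.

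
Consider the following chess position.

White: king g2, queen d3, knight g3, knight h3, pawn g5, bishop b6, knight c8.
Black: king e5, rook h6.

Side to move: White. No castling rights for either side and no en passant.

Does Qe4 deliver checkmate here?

yes

After Qe4: black king on e5; in check: yes, from the white queen on e4.
King squares — d4: attacked by Qe4; e4: attacked by Ng3; f4: attacked by Nh3; d5: attacked by Qe4; f5: attacked by Ng3; d6: attacked by Nc8; e6: attacked by Qe4; f6: attacked by Pg5.
Black has no legal moves → checkmate.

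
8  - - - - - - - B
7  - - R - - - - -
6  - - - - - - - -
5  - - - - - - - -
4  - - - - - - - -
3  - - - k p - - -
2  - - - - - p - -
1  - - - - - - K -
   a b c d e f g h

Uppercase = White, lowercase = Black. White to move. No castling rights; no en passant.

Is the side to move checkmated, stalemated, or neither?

neither

White to move; white king on g1.
In check: yes, from the black pawn on f2.
King squares — f1: available; h1: available; f2: attacked by Pe3; g2: available; h2: available.
Legal moves for White: Kh2, Kg2, Kh1, Kf1.
White is in check but has 4 legal moves → neither.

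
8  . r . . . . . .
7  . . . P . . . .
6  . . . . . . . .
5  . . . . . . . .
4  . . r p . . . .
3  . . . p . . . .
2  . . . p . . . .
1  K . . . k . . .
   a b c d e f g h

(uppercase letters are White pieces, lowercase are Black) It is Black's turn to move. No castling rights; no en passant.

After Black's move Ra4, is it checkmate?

yes

After Ra4: white king on a1; in check: yes, from the black rook on a4.
King squares — b1: attacked by Rb8; a2: attacked by Ra4; b2: attacked by Rb8.
White has no legal moves → checkmate.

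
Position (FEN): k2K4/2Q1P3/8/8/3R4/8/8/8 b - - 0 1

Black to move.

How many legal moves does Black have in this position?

0

Black to move; king on a8.
In check: no.
Legal moves: none.
Count: 0.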